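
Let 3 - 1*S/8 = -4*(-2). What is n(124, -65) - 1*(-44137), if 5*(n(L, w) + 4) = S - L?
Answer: 220501/5 ≈ 44100.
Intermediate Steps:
S = -40 (S = 24 - (-32)*(-2) = 24 - 8*8 = 24 - 64 = -40)
n(L, w) = -12 - L/5 (n(L, w) = -4 + (-40 - L)/5 = -4 + (-8 - L/5) = -12 - L/5)
n(124, -65) - 1*(-44137) = (-12 - 1/5*124) - 1*(-44137) = (-12 - 124/5) + 44137 = -184/5 + 44137 = 220501/5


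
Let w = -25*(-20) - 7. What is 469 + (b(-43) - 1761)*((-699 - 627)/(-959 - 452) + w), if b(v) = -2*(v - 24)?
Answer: -66663192/83 ≈ -8.0317e+5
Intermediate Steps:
w = 493 (w = 500 - 7 = 493)
b(v) = 48 - 2*v (b(v) = -2*(-24 + v) = 48 - 2*v)
469 + (b(-43) - 1761)*((-699 - 627)/(-959 - 452) + w) = 469 + ((48 - 2*(-43)) - 1761)*((-699 - 627)/(-959 - 452) + 493) = 469 + ((48 + 86) - 1761)*(-1326/(-1411) + 493) = 469 + (134 - 1761)*(-1326*(-1/1411) + 493) = 469 - 1627*(78/83 + 493) = 469 - 1627*40997/83 = 469 - 66702119/83 = -66663192/83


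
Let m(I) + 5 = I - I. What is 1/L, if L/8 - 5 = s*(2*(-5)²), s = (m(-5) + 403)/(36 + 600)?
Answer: 159/46160 ≈ 0.0034445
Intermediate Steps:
m(I) = -5 (m(I) = -5 + (I - I) = -5 + 0 = -5)
s = 199/318 (s = (-5 + 403)/(36 + 600) = 398/636 = 398*(1/636) = 199/318 ≈ 0.62579)
L = 46160/159 (L = 40 + 8*(199*(2*(-5)²)/318) = 40 + 8*(199*(2*25)/318) = 40 + 8*((199/318)*50) = 40 + 8*(4975/159) = 40 + 39800/159 = 46160/159 ≈ 290.31)
1/L = 1/(46160/159) = 159/46160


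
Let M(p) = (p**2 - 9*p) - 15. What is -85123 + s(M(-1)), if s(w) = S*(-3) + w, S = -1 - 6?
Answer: -85107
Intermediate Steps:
S = -7
M(p) = -15 + p**2 - 9*p
s(w) = 21 + w (s(w) = -7*(-3) + w = 21 + w)
-85123 + s(M(-1)) = -85123 + (21 + (-15 + (-1)**2 - 9*(-1))) = -85123 + (21 + (-15 + 1 + 9)) = -85123 + (21 - 5) = -85123 + 16 = -85107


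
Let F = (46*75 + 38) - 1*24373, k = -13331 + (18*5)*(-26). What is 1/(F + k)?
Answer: -1/36556 ≈ -2.7355e-5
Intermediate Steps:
k = -15671 (k = -13331 + 90*(-26) = -13331 - 2340 = -15671)
F = -20885 (F = (3450 + 38) - 24373 = 3488 - 24373 = -20885)
1/(F + k) = 1/(-20885 - 15671) = 1/(-36556) = -1/36556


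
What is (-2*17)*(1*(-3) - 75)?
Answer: 2652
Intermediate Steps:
(-2*17)*(1*(-3) - 75) = -34*(-3 - 75) = -34*(-78) = 2652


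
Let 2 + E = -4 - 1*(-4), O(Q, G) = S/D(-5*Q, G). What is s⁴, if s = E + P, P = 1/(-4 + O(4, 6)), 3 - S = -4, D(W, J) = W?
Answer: 1416468496/57289761 ≈ 24.725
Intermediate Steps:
S = 7 (S = 3 - 1*(-4) = 3 + 4 = 7)
O(Q, G) = -7/(5*Q) (O(Q, G) = 7/((-5*Q)) = 7*(-1/(5*Q)) = -7/(5*Q))
P = -20/87 (P = 1/(-4 - 7/5/4) = 1/(-4 - 7/5*¼) = 1/(-4 - 7/20) = 1/(-87/20) = -20/87 ≈ -0.22989)
E = -2 (E = -2 + (-4 - 1*(-4)) = -2 + (-4 + 4) = -2 + 0 = -2)
s = -194/87 (s = -2 - 20/87 = -194/87 ≈ -2.2299)
s⁴ = (-194/87)⁴ = 1416468496/57289761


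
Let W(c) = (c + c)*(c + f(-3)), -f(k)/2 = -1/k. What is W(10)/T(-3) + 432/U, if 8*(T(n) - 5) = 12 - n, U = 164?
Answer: 40300/1353 ≈ 29.786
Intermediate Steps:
f(k) = 2/k (f(k) = -(-2)/k = 2/k)
W(c) = 2*c*(-2/3 + c) (W(c) = (c + c)*(c + 2/(-3)) = (2*c)*(c + 2*(-1/3)) = (2*c)*(c - 2/3) = (2*c)*(-2/3 + c) = 2*c*(-2/3 + c))
T(n) = 13/2 - n/8 (T(n) = 5 + (12 - n)/8 = 5 + (3/2 - n/8) = 13/2 - n/8)
W(10)/T(-3) + 432/U = ((2/3)*10*(-2 + 3*10))/(13/2 - 1/8*(-3)) + 432/164 = ((2/3)*10*(-2 + 30))/(13/2 + 3/8) + 432*(1/164) = ((2/3)*10*28)/(55/8) + 108/41 = (560/3)*(8/55) + 108/41 = 896/33 + 108/41 = 40300/1353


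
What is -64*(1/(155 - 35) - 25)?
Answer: 23992/15 ≈ 1599.5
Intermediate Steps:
-64*(1/(155 - 35) - 25) = -64*(1/120 - 25) = -64*(-2999/120) = 23992/15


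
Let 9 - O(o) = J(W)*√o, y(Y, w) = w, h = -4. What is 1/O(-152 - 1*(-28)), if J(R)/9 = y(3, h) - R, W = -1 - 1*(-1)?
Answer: 1/17865 - 8*I*√31/17865 ≈ 5.5975e-5 - 0.0024933*I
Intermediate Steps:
W = 0 (W = -1 + 1 = 0)
J(R) = -36 - 9*R (J(R) = 9*(-4 - R) = -36 - 9*R)
O(o) = 9 + 36*√o (O(o) = 9 - (-36 - 9*0)*√o = 9 - (-36 + 0)*√o = 9 - (-36)*√o = 9 + 36*√o)
1/O(-152 - 1*(-28)) = 1/(9 + 36*√(-152 - 1*(-28))) = 1/(9 + 36*√(-152 + 28)) = 1/(9 + 36*√(-124)) = 1/(9 + 36*(2*I*√31)) = 1/(9 + 72*I*√31)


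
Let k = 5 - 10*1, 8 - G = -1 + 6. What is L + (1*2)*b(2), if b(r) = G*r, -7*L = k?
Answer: 89/7 ≈ 12.714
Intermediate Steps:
G = 3 (G = 8 - (-1 + 6) = 8 - 1*5 = 8 - 5 = 3)
k = -5 (k = 5 - 10 = -5)
L = 5/7 (L = -1/7*(-5) = 5/7 ≈ 0.71429)
b(r) = 3*r
L + (1*2)*b(2) = 5/7 + (1*2)*(3*2) = 5/7 + 2*6 = 5/7 + 12 = 89/7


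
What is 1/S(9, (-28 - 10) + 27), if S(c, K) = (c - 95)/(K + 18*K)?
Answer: 209/86 ≈ 2.4302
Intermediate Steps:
S(c, K) = (-95 + c)/(19*K) (S(c, K) = (-95 + c)/((19*K)) = (-95 + c)*(1/(19*K)) = (-95 + c)/(19*K))
1/S(9, (-28 - 10) + 27) = 1/((-95 + 9)/(19*((-28 - 10) + 27))) = 1/((1/19)*(-86)/(-38 + 27)) = 1/((1/19)*(-86)/(-11)) = 1/((1/19)*(-1/11)*(-86)) = 1/(86/209) = 209/86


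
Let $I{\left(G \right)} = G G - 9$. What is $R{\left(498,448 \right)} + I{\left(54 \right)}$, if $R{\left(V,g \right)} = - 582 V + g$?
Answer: $-286481$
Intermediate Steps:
$R{\left(V,g \right)} = g - 582 V$
$I{\left(G \right)} = -9 + G^{2}$ ($I{\left(G \right)} = G^{2} - 9 = -9 + G^{2}$)
$R{\left(498,448 \right)} + I{\left(54 \right)} = \left(448 - 289836\right) - \left(9 - 54^{2}\right) = \left(448 - 289836\right) + \left(-9 + 2916\right) = -289388 + 2907 = -286481$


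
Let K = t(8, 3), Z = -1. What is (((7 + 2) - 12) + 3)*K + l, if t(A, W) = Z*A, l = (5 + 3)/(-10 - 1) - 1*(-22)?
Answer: 234/11 ≈ 21.273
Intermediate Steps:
l = 234/11 (l = 8/(-11) + 22 = 8*(-1/11) + 22 = -8/11 + 22 = 234/11 ≈ 21.273)
t(A, W) = -A
K = -8 (K = -1*8 = -8)
(((7 + 2) - 12) + 3)*K + l = (((7 + 2) - 12) + 3)*(-8) + 234/11 = ((9 - 12) + 3)*(-8) + 234/11 = (-3 + 3)*(-8) + 234/11 = 0*(-8) + 234/11 = 0 + 234/11 = 234/11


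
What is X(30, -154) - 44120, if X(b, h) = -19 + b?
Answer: -44109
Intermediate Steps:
X(30, -154) - 44120 = (-19 + 30) - 44120 = 11 - 44120 = -44109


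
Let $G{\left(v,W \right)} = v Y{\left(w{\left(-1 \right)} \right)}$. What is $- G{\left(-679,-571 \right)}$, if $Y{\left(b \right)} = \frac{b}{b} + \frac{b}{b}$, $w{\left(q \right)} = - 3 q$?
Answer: $1358$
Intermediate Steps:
$Y{\left(b \right)} = 2$ ($Y{\left(b \right)} = 1 + 1 = 2$)
$G{\left(v,W \right)} = 2 v$ ($G{\left(v,W \right)} = v 2 = 2 v$)
$- G{\left(-679,-571 \right)} = - 2 \left(-679\right) = \left(-1\right) \left(-1358\right) = 1358$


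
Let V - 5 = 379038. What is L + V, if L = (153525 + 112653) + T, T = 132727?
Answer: 777948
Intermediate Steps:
V = 379043 (V = 5 + 379038 = 379043)
L = 398905 (L = (153525 + 112653) + 132727 = 266178 + 132727 = 398905)
L + V = 398905 + 379043 = 777948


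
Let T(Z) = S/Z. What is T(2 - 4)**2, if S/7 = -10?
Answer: 1225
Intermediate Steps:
S = -70 (S = 7*(-10) = -70)
T(Z) = -70/Z
T(2 - 4)**2 = (-70/(2 - 4))**2 = (-70/(-2))**2 = (-70*(-1/2))**2 = 35**2 = 1225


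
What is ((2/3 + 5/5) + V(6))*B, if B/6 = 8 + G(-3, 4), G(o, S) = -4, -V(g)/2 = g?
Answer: -248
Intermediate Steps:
V(g) = -2*g
B = 24 (B = 6*(8 - 4) = 6*4 = 24)
((2/3 + 5/5) + V(6))*B = ((2/3 + 5/5) - 2*6)*24 = ((2*(⅓) + 5*(⅕)) - 12)*24 = ((⅔ + 1) - 12)*24 = (5/3 - 12)*24 = -31/3*24 = -248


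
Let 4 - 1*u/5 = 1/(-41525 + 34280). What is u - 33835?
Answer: -48997934/1449 ≈ -33815.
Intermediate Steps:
u = 28981/1449 (u = 20 - 5/(-41525 + 34280) = 20 - 5/(-7245) = 20 - 5*(-1/7245) = 20 + 1/1449 = 28981/1449 ≈ 20.001)
u - 33835 = 28981/1449 - 33835 = -48997934/1449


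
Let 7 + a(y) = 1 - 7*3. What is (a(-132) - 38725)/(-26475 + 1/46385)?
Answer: 898755760/614021437 ≈ 1.4637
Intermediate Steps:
a(y) = -27 (a(y) = -7 + (1 - 7*3) = -7 + (1 - 21) = -7 - 20 = -27)
(a(-132) - 38725)/(-26475 + 1/46385) = (-27 - 38725)/(-26475 + 1/46385) = -38752/(-26475 + 1/46385) = -38752/(-1228042874/46385) = -38752*(-46385/1228042874) = 898755760/614021437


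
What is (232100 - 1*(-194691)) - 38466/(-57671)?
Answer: 24613502227/57671 ≈ 4.2679e+5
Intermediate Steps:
(232100 - 1*(-194691)) - 38466/(-57671) = (232100 + 194691) - 38466*(-1)/57671 = 426791 - 1*(-38466/57671) = 426791 + 38466/57671 = 24613502227/57671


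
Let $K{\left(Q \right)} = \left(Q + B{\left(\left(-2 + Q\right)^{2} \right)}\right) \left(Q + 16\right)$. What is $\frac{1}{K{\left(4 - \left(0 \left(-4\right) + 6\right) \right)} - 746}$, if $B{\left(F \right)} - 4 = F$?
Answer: $- \frac{1}{494} \approx -0.0020243$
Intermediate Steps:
$B{\left(F \right)} = 4 + F$
$K{\left(Q \right)} = \left(16 + Q\right) \left(4 + Q + \left(-2 + Q\right)^{2}\right)$ ($K{\left(Q \right)} = \left(Q + \left(4 + \left(-2 + Q\right)^{2}\right)\right) \left(Q + 16\right) = \left(4 + Q + \left(-2 + Q\right)^{2}\right) \left(16 + Q\right) = \left(16 + Q\right) \left(4 + Q + \left(-2 + Q\right)^{2}\right)$)
$\frac{1}{K{\left(4 - \left(0 \left(-4\right) + 6\right) \right)} - 746} = \frac{1}{\left(128 + \left(4 - \left(0 \left(-4\right) + 6\right)\right)^{3} - 40 \left(4 - \left(0 \left(-4\right) + 6\right)\right) + 13 \left(4 - \left(0 \left(-4\right) + 6\right)\right)^{2}\right) - 746} = \frac{1}{\left(128 + \left(4 - \left(0 + 6\right)\right)^{3} - 40 \left(4 - \left(0 + 6\right)\right) + 13 \left(4 - \left(0 + 6\right)\right)^{2}\right) - 746} = \frac{1}{\left(128 + \left(4 - 6\right)^{3} - 40 \left(4 - 6\right) + 13 \left(4 - 6\right)^{2}\right) - 746} = \frac{1}{\left(128 + \left(-2\right)^{3} - -80 + 13 \left(-2\right)^{2}\right) - 746} = \frac{1}{\left(128 - 8 + 80 + 13 \cdot 4\right) - 746} = \frac{1}{\left(128 - 8 + 80 + 52\right) - 746} = \frac{1}{252 - 746} = \frac{1}{-494} = - \frac{1}{494}$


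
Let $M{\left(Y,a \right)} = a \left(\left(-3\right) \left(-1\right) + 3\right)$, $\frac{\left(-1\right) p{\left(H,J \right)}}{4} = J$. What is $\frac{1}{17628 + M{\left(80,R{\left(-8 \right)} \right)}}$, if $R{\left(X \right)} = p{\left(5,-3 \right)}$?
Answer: $\frac{1}{17700} \approx 5.6497 \cdot 10^{-5}$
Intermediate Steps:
$p{\left(H,J \right)} = - 4 J$
$R{\left(X \right)} = 12$ ($R{\left(X \right)} = \left(-4\right) \left(-3\right) = 12$)
$M{\left(Y,a \right)} = 6 a$ ($M{\left(Y,a \right)} = a \left(3 + 3\right) = a 6 = 6 a$)
$\frac{1}{17628 + M{\left(80,R{\left(-8 \right)} \right)}} = \frac{1}{17628 + 6 \cdot 12} = \frac{1}{17628 + 72} = \frac{1}{17700}$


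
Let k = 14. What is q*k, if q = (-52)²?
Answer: 37856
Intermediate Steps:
q = 2704
q*k = 2704*14 = 37856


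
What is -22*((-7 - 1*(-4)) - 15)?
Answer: 396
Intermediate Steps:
-22*((-7 - 1*(-4)) - 15) = -22*((-7 + 4) - 15) = -22*(-3 - 15) = -22*(-18) = 396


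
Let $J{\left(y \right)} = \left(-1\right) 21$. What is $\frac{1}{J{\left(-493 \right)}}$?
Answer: $- \frac{1}{21} \approx -0.047619$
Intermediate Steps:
$J{\left(y \right)} = -21$
$\frac{1}{J{\left(-493 \right)}} = \frac{1}{-21} = - \frac{1}{21}$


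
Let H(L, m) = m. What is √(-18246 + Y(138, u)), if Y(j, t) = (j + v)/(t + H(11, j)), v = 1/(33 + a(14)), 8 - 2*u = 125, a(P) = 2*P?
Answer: 2*I*√429062218521/9699 ≈ 135.07*I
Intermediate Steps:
u = -117/2 (u = 4 - ½*125 = 4 - 125/2 = -117/2 ≈ -58.500)
v = 1/61 (v = 1/(33 + 2*14) = 1/(33 + 28) = 1/61 ≈ 0.016393)
Y(j, t) = (1/61 + j)/(j + t) (Y(j, t) = (j + 1/61)/(t + j) = (1/61 + j)/(j + t))
√(-18246 + Y(138, u)) = √(-18246 + (1/61 + 138)/(138 - 117/2)) = √(-18246 + (8419/61)/(159/2)) = √(-18246 + (2/159)*(8419/61)) = √(-18246 + 16838/9699) = √(-176951116/9699) = 2*I*√429062218521/9699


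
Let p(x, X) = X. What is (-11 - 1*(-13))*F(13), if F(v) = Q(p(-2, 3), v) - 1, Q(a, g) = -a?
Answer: -8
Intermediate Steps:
F(v) = -4 (F(v) = -1*3 - 1 = -3 - 1 = -4)
(-11 - 1*(-13))*F(13) = (-11 - 1*(-13))*(-4) = (-11 + 13)*(-4) = 2*(-4) = -8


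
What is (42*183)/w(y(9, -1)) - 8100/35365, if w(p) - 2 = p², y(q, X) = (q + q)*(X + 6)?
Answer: 20618919/28652723 ≈ 0.71961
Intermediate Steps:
y(q, X) = 2*q*(6 + X) (y(q, X) = (2*q)*(6 + X) = 2*q*(6 + X))
w(p) = 2 + p²
(42*183)/w(y(9, -1)) - 8100/35365 = (42*183)/(2 + (2*9*(6 - 1))²) - 8100/35365 = 7686/(2 + (2*9*5)²) - 8100*1/35365 = 7686/(2 + 90²) - 1620/7073 = 7686/(2 + 8100) - 1620/7073 = 7686/8102 - 1620/7073 = 7686*(1/8102) - 1620/7073 = 3843/4051 - 1620/7073 = 20618919/28652723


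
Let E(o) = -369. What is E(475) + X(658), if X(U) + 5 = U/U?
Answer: -373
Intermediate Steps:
X(U) = -4 (X(U) = -5 + U/U = -5 + 1 = -4)
E(475) + X(658) = -369 - 4 = -373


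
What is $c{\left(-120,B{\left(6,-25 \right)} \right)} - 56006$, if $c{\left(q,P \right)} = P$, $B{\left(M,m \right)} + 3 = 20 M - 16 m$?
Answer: $-55489$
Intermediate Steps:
$B{\left(M,m \right)} = -3 - 16 m + 20 M$ ($B{\left(M,m \right)} = -3 + \left(20 M - 16 m\right) = -3 + \left(- 16 m + 20 M\right) = -3 - 16 m + 20 M$)
$c{\left(-120,B{\left(6,-25 \right)} \right)} - 56006 = \left(-3 - -400 + 20 \cdot 6\right) - 56006 = \left(-3 + 400 + 120\right) - 56006 = 517 - 56006 = -55489$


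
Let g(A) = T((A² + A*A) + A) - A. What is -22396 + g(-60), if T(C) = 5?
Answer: -22331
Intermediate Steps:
g(A) = 5 - A
-22396 + g(-60) = -22396 + (5 - 1*(-60)) = -22396 + (5 + 60) = -22396 + 65 = -22331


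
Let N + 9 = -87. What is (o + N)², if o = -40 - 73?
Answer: 43681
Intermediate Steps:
o = -113
N = -96 (N = -9 - 87 = -96)
(o + N)² = (-113 - 96)² = (-209)² = 43681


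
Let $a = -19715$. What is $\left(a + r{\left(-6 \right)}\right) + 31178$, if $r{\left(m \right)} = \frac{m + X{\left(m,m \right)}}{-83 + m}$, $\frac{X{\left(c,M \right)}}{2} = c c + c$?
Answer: $\frac{1020153}{89} \approx 11462.0$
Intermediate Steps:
$X{\left(c,M \right)} = 2 c + 2 c^{2}$ ($X{\left(c,M \right)} = 2 \left(c c + c\right) = 2 \left(c^{2} + c\right) = 2 \left(c + c^{2}\right) = 2 c + 2 c^{2}$)
$r{\left(m \right)} = \frac{m + 2 m \left(1 + m\right)}{-83 + m}$
$\left(a + r{\left(-6 \right)}\right) + 31178 = \left(-19715 - \frac{6 \left(3 + 2 \left(-6\right)\right)}{-83 - 6}\right) + 31178 = \left(-19715 - \frac{6 \left(3 - 12\right)}{-89}\right) + 31178 = \left(-19715 - \left(- \frac{6}{89}\right) \left(-9\right)\right) + 31178 = \left(-19715 - \frac{54}{89}\right) + 31178 = - \frac{1754689}{89} + 31178 = \frac{1020153}{89}$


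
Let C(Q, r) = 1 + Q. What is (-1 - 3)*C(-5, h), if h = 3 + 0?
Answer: 16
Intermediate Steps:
h = 3
(-1 - 3)*C(-5, h) = (-1 - 3)*(1 - 5) = -4*(-4) = 16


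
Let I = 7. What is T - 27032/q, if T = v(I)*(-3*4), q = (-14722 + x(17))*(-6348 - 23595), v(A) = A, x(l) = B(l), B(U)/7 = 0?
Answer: -18514489048/220410423 ≈ -84.000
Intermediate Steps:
B(U) = 0 (B(U) = 7*0 = 0)
x(l) = 0
q = 440820846 (q = (-14722 + 0)*(-6348 - 23595) = -14722*(-29943) = 440820846)
T = -84 (T = 7*(-3*4) = 7*(-12) = -84)
T - 27032/q = -84 - 27032/440820846 = -84 - 27032*1/440820846 = -84 - 13516/220410423 = -18514489048/220410423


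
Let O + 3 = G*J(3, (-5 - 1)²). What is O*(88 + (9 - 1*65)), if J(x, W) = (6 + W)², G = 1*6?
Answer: 338592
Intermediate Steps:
G = 6
O = 10581 (O = -3 + 6*(6 + (-5 - 1)²)² = -3 + 6*(6 + (-6)²)² = -3 + 6*(6 + 36)² = -3 + 6*42² = -3 + 6*1764 = -3 + 10584 = 10581)
O*(88 + (9 - 1*65)) = 10581*(88 + (9 - 1*65)) = 10581*(88 + (9 - 65)) = 10581*(88 - 56) = 10581*32 = 338592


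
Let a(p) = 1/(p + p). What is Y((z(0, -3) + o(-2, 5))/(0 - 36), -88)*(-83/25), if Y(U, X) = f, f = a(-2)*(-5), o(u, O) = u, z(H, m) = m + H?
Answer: -83/20 ≈ -4.1500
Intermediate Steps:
z(H, m) = H + m
a(p) = 1/(2*p)
f = 5/4 (f = ((½)/(-2))*(-5) = ((½)*(-½))*(-5) = -¼*(-5) = 5/4 ≈ 1.2500)
Y(U, X) = 5/4
Y((z(0, -3) + o(-2, 5))/(0 - 36), -88)*(-83/25) = 5*(-83/25)/4 = 5*(-83*1/25)/4 = (5/4)*(-83/25) = -83/20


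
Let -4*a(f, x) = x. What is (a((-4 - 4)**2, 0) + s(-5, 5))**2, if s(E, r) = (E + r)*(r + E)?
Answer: 0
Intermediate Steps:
s(E, r) = (E + r)**2 (s(E, r) = (E + r)*(E + r) = (E + r)**2)
a(f, x) = -x/4
(a((-4 - 4)**2, 0) + s(-5, 5))**2 = (-1/4*0 + (-5 + 5)**2)**2 = (0 + 0**2)**2 = (0 + 0)**2 = 0**2 = 0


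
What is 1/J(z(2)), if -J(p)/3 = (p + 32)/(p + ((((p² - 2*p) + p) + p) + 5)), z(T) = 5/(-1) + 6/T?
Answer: -7/90 ≈ -0.077778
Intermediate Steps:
z(T) = -5 + 6/T (z(T) = 5*(-1) + 6/T = -5 + 6/T)
J(p) = -3*(32 + p)/(5 + p + p²) (J(p) = -3*(p + 32)/(p + ((((p² - 2*p) + p) + p) + 5)) = -3*(32 + p)/(p + (((p² - p) + p) + 5)) = -3*(32 + p)/(p + (p² + 5)) = -3*(32 + p)/(p + (5 + p²)) = -3*(32 + p)/(5 + p + p²))
1/J(z(2)) = 1/(3*(-32 - (-5 + 6/2))/(5 + (-5 + 6/2) + (-5 + 6/2)²)) = 1/(3*(-32 - (-5 + 6*(½)))/(5 + (-5 + 6*(½)) + (-5 + 6*(½))²)) = 1/(3*(-32 - (-5 + 3))/(5 + (-5 + 3) + (-5 + 3)²)) = 1/(3*(-32 - 1*(-2))/(5 - 2 + (-2)²)) = 1/(3*(-32 + 2)/(5 - 2 + 4)) = 1/(3*(-30)/7) = 1/(3*(⅐)*(-30)) = 1/(-90/7) = -7/90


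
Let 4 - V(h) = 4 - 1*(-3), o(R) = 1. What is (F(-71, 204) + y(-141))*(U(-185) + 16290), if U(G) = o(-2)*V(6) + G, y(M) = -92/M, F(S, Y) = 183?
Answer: 416961290/141 ≈ 2.9572e+6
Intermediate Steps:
V(h) = -3 (V(h) = 4 - (4 - 1*(-3)) = 4 - (4 + 3) = 4 - 1*7 = 4 - 7 = -3)
U(G) = -3 + G (U(G) = 1*(-3) + G = -3 + G)
(F(-71, 204) + y(-141))*(U(-185) + 16290) = (183 - 92/(-141))*((-3 - 185) + 16290) = (183 - 92*(-1/141))*(-188 + 16290) = (183 + 92/141)*16102 = (25895/141)*16102 = 416961290/141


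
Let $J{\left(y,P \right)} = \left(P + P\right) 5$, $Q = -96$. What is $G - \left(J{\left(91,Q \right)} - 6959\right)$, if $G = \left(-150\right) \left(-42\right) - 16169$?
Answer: $-1950$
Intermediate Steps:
$J{\left(y,P \right)} = 10 P$ ($J{\left(y,P \right)} = 2 P 5 = 10 P$)
$G = -9869$ ($G = 6300 - 16169 = -9869$)
$G - \left(J{\left(91,Q \right)} - 6959\right) = -9869 - \left(10 \left(-96\right) - 6959\right) = -9869 - \left(-960 - 6959\right) = -9869 - -7919 = -9869 + 7919 = -1950$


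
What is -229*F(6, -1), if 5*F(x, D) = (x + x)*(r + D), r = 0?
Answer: 2748/5 ≈ 549.60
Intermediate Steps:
F(x, D) = 2*D*x/5 (F(x, D) = ((x + x)*(0 + D))/5 = ((2*x)*D)/5 = (2*D*x)/5 = 2*D*x/5)
-229*F(6, -1) = -458*(-1)*6/5 = -229*(-12/5) = 2748/5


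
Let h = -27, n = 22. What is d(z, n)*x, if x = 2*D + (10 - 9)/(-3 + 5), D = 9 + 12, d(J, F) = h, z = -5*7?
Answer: -2295/2 ≈ -1147.5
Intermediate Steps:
z = -35
d(J, F) = -27
D = 21
x = 85/2 (x = 2*21 + (10 - 9)/(-3 + 5) = 42 + 1/2 = 85/2 ≈ 42.500)
d(z, n)*x = -27*85/2 = -2295/2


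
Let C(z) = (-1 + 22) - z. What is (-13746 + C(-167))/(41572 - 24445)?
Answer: -13558/17127 ≈ -0.79162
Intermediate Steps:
C(z) = 21 - z
(-13746 + C(-167))/(41572 - 24445) = (-13746 + (21 - 1*(-167)))/(41572 - 24445) = (-13746 + (21 + 167))/17127 = (-13746 + 188)*(1/17127) = -13558*1/17127 = -13558/17127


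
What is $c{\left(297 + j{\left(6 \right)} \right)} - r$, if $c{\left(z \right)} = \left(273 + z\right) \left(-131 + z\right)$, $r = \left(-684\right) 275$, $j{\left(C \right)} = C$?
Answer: $287172$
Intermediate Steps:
$r = -188100$
$c{\left(z \right)} = \left(-131 + z\right) \left(273 + z\right)$
$c{\left(297 + j{\left(6 \right)} \right)} - r = \left(-35763 + \left(297 + 6\right)^{2} + 142 \left(297 + 6\right)\right) - -188100 = \left(-35763 + 303^{2} + 142 \cdot 303\right) + 188100 = \left(-35763 + 91809 + 43026\right) + 188100 = 99072 + 188100 = 287172$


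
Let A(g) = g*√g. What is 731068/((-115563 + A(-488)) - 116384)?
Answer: -169569029396/53915625081 + 713522368*I*√122/53915625081 ≈ -3.1451 + 0.14617*I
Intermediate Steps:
A(g) = g^(3/2)
731068/((-115563 + A(-488)) - 116384) = 731068/((-115563 + (-488)^(3/2)) - 116384) = 731068/((-115563 - 976*I*√122) - 116384) = 731068/(-231947 - 976*I*√122)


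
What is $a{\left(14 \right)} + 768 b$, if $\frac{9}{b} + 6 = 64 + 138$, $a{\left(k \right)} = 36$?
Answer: $\frac{3492}{49} \approx 71.265$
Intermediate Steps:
$b = \frac{9}{196}$ ($b = \frac{9}{-6 + \left(64 + 138\right)} = \frac{9}{-6 + 202} = \frac{9}{196} \approx 0.045918$)
$a{\left(14 \right)} + 768 b = 36 + 768 \cdot \frac{9}{196} = 36 + \frac{1728}{49} = \frac{3492}{49}$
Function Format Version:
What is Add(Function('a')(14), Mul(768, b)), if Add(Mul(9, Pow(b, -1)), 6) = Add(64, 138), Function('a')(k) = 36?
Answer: Rational(3492, 49) ≈ 71.265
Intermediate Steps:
b = Rational(9, 196) (b = Mul(9, Pow(Add(-6, Add(64, 138)), -1)) = Mul(9, Pow(Add(-6, 202), -1)) = Mul(9, Pow(196, -1)) = Mul(9, Rational(1, 196)) = Rational(9, 196) ≈ 0.045918)
Add(Function('a')(14), Mul(768, b)) = Add(36, Mul(768, Rational(9, 196))) = Add(36, Rational(1728, 49)) = Rational(3492, 49)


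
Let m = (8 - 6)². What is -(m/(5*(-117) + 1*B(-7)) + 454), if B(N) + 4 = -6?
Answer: -270126/595 ≈ -453.99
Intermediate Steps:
m = 4 (m = 2² = 4)
B(N) = -10 (B(N) = -4 - 6 = -10)
-(m/(5*(-117) + 1*B(-7)) + 454) = -(4/(5*(-117) + 1*(-10)) + 454) = -(4/(-585 - 10) + 454) = -(4/(-595) + 454) = -(4*(-1/595) + 454) = -(-4/595 + 454) = -1*270126/595 = -270126/595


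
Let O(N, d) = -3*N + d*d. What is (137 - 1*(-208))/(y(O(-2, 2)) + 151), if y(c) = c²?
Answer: 345/251 ≈ 1.3745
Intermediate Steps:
O(N, d) = d² - 3*N (O(N, d) = -3*N + d² = d² - 3*N)
(137 - 1*(-208))/(y(O(-2, 2)) + 151) = (137 - 1*(-208))/((2² - 3*(-2))² + 151) = (137 + 208)/((4 + 6)² + 151) = 345/(10² + 151) = 345/(100 + 151) = 345/251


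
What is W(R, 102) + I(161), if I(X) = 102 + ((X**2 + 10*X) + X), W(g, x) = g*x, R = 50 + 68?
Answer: 39830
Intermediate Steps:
R = 118
I(X) = 102 + X**2 + 11*X (I(X) = 102 + (X**2 + 11*X) = 102 + X**2 + 11*X)
W(R, 102) + I(161) = 118*102 + (102 + 161**2 + 11*161) = 12036 + (102 + 25921 + 1771) = 12036 + 27794 = 39830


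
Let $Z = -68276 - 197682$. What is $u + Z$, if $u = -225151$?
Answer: $-491109$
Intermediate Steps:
$Z = -265958$
$u + Z = -225151 - 265958 = -491109$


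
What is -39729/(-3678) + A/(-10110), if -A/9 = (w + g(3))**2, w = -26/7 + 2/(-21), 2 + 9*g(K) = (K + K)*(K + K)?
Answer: 29522026417/2733066630 ≈ 10.802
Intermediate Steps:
g(K) = -2/9 + 4*K**2/9 (g(K) = -2/9 + ((K + K)*(K + K))/9 = -2/9 + ((2*K)*(2*K))/9 = -2/9 + (4*K**2)/9 = -2/9 + 4*K**2/9)
w = -80/21 (w = -26*1/7 + 2*(-1/21) = -26/7 - 2/21 = -80/21 ≈ -3.8095)
A = -4/441 (A = -9*(-80/21 + (-2/9 + (4/9)*3**2))**2 = -9*(-80/21 + (-2/9 + (4/9)*9))**2 = -9*(-80/21 + (-2/9 + 4))**2 = -9*(-80/21 + 34/9)**2 = -9*(-2/63)**2 = -9*4/3969 = -4/441 ≈ -0.0090703)
-39729/(-3678) + A/(-10110) = -39729/(-3678) - 4/441/(-10110) = -39729*(-1/3678) - 4/441*(-1/10110) = 13243/1226 + 2/2229255 = 29522026417/2733066630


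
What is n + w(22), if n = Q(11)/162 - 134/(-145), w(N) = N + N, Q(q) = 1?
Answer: 1055413/23490 ≈ 44.930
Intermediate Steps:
w(N) = 2*N
n = 21853/23490 (n = 1/162 - 134/(-145) = 1*(1/162) - 134*(-1/145) = 1/162 + 134/145 = 21853/23490 ≈ 0.93031)
n + w(22) = 21853/23490 + 2*22 = 21853/23490 + 44 = 1055413/23490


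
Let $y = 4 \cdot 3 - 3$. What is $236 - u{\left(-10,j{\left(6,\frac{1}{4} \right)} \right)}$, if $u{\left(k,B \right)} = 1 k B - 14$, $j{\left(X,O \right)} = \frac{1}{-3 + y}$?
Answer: $\frac{755}{3} \approx 251.67$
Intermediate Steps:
$y = 9$ ($y = 12 - 3 = 9$)
$j{\left(X,O \right)} = \frac{1}{6}$ ($j{\left(X,O \right)} = \frac{1}{-3 + 9} = \frac{1}{6}$)
$u{\left(k,B \right)} = -14 + B k$ ($u{\left(k,B \right)} = k B - 14 = B k - 14 = -14 + B k$)
$236 - u{\left(-10,j{\left(6,\frac{1}{4} \right)} \right)} = 236 - \left(-14 + \frac{1}{6} \left(-10\right)\right) = 236 - \left(-14 - \frac{5}{3}\right) = 236 - - \frac{47}{3} = 236 + \frac{47}{3} = \frac{755}{3}$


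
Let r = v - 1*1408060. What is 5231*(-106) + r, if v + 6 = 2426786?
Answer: 464234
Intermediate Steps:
v = 2426780 (v = -6 + 2426786 = 2426780)
r = 1018720 (r = 2426780 - 1*1408060 = 2426780 - 1408060 = 1018720)
5231*(-106) + r = 5231*(-106) + 1018720 = -554486 + 1018720 = 464234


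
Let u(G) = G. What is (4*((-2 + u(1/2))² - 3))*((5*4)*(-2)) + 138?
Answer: 258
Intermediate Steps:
(4*((-2 + u(1/2))² - 3))*((5*4)*(-2)) + 138 = (4*((-2 + 1/2)² - 3))*((5*4)*(-2)) + 138 = (4*((-2 + ½)² - 3))*(20*(-2)) + 138 = (4*((-3/2)² - 3))*(-40) + 138 = (4*(9/4 - 3))*(-40) + 138 = (4*(-¾))*(-40) + 138 = -3*(-40) + 138 = 120 + 138 = 258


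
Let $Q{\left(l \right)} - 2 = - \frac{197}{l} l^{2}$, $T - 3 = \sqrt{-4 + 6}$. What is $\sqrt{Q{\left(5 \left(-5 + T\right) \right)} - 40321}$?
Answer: $\sqrt{-38349 - 985 \sqrt{2}} \approx 199.35 i$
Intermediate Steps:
$T = 3 + \sqrt{2}$ ($T = 3 + \sqrt{-4 + 6} = 3 + \sqrt{2} \approx 4.4142$)
$Q{\left(l \right)} = 2 - 197 l$ ($Q{\left(l \right)} = 2 + - \frac{197}{l} l^{2} = 2 - 197 l$)
$\sqrt{Q{\left(5 \left(-5 + T\right) \right)} - 40321} = \sqrt{\left(2 - 197 \cdot 5 \left(-5 + \left(3 + \sqrt{2}\right)\right)\right) - 40321} = \sqrt{\left(2 - 197 \cdot 5 \left(-2 + \sqrt{2}\right)\right) - 40321} = \sqrt{\left(2 - 197 \left(-10 + 5 \sqrt{2}\right)\right) - 40321} = \sqrt{\left(2 + \left(1970 - 985 \sqrt{2}\right)\right) - 40321} = \sqrt{\left(1972 - 985 \sqrt{2}\right) - 40321} = \sqrt{-38349 - 985 \sqrt{2}}$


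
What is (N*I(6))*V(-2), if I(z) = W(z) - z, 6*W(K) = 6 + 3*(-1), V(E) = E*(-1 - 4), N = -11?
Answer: 605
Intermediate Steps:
V(E) = -5*E (V(E) = E*(-5) = -5*E)
W(K) = ½ (W(K) = (6 + 3*(-1))/6 = (6 - 3)/6 = (⅙)*3 = ½)
I(z) = ½ - z
(N*I(6))*V(-2) = (-11*(½ - 1*6))*(-5*(-2)) = -11*(½ - 6)*10 = -11*(-11/2)*10 = (121/2)*10 = 605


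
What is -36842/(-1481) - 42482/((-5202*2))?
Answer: 223110005/7704162 ≈ 28.960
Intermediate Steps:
-36842/(-1481) - 42482/((-5202*2)) = -36842*(-1/1481) - 42482/(-10404) = 36842/1481 - 42482*(-1/10404) = 36842/1481 + 21241/5202 = 223110005/7704162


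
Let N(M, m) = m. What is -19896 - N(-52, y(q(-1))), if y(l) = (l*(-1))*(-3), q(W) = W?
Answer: -19893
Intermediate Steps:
y(l) = 3*l (y(l) = -l*(-3) = 3*l)
-19896 - N(-52, y(q(-1))) = -19896 - 3*(-1) = -19896 - 1*(-3) = -19896 + 3 = -19893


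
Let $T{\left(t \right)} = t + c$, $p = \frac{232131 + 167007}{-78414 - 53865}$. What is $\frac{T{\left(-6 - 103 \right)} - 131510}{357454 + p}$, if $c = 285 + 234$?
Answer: $- \frac{481716025}{1313423848} \approx -0.36676$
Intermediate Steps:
$c = 519$
$p = - \frac{133046}{44093}$ ($p = \frac{399138}{-132279} = 399138 \left(- \frac{1}{132279}\right) = - \frac{133046}{44093} \approx -3.0174$)
$T{\left(t \right)} = 519 + t$ ($T{\left(t \right)} = t + 519 = 519 + t$)
$\frac{T{\left(-6 - 103 \right)} - 131510}{357454 + p} = \frac{\left(519 - 109\right) - 131510}{357454 - \frac{133046}{44093}} = \frac{\left(519 - 109\right) - 131510}{\frac{15761086176}{44093}} = \left(\left(519 - 109\right) - 131510\right) \frac{44093}{15761086176} = \left(410 - 131510\right) \frac{44093}{15761086176} = \left(-131100\right) \frac{44093}{15761086176} = - \frac{481716025}{1313423848}$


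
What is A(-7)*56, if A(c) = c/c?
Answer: 56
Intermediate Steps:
A(c) = 1
A(-7)*56 = 1*56 = 56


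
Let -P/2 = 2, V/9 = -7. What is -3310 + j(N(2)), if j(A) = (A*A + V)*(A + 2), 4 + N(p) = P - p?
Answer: -3606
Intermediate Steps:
V = -63 (V = 9*(-7) = -63)
P = -4 (P = -2*2 = -4)
N(p) = -8 - p (N(p) = -4 + (-4 - p) = -8 - p)
j(A) = (-63 + A²)*(2 + A) (j(A) = (A*A - 63)*(A + 2) = (A² - 63)*(2 + A) = (-63 + A²)*(2 + A))
-3310 + j(N(2)) = -3310 + (-126 + (-8 - 1*2)³ - 63*(-8 - 1*2) + 2*(-8 - 1*2)²) = -3310 + (-126 + (-8 - 2)³ - 63*(-8 - 2) + 2*(-8 - 2)²) = -3310 + (-126 + (-10)³ - 63*(-10) + 2*(-10)²) = -3310 + (-126 - 1000 + 630 + 2*100) = -3310 + (-126 - 1000 + 630 + 200) = -3310 - 296 = -3606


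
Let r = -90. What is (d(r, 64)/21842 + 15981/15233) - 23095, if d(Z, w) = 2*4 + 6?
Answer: -3841900165203/166359593 ≈ -23094.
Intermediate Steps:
d(Z, w) = 14 (d(Z, w) = 8 + 6 = 14)
(d(r, 64)/21842 + 15981/15233) - 23095 = (14/21842 + 15981/15233) - 23095 = (14*(1/21842) + 15981*(1/15233)) - 23095 = (7/10921 + 15981/15233) - 23095 = 174635132/166359593 - 23095 = -3841900165203/166359593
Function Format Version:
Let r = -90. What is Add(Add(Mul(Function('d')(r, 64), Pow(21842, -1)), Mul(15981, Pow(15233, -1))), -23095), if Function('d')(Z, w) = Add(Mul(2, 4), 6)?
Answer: Rational(-3841900165203, 166359593) ≈ -23094.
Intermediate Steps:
Function('d')(Z, w) = 14 (Function('d')(Z, w) = Add(8, 6) = 14)
Add(Add(Mul(Function('d')(r, 64), Pow(21842, -1)), Mul(15981, Pow(15233, -1))), -23095) = Add(Add(Mul(14, Pow(21842, -1)), Mul(15981, Pow(15233, -1))), -23095) = Add(Add(Mul(14, Rational(1, 21842)), Mul(15981, Rational(1, 15233))), -23095) = Add(Add(Rational(7, 10921), Rational(15981, 15233)), -23095) = Add(Rational(174635132, 166359593), -23095) = Rational(-3841900165203, 166359593)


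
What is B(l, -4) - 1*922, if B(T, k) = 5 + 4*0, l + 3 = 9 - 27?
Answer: -917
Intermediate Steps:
l = -21 (l = -3 + (9 - 27) = -3 - 18 = -21)
B(T, k) = 5 (B(T, k) = 5 + 0 = 5)
B(l, -4) - 1*922 = 5 - 1*922 = 5 - 922 = -917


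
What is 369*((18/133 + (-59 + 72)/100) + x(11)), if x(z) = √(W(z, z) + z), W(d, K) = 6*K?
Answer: 1302201/13300 + 369*√77 ≈ 3335.9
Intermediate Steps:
x(z) = √7*√z (x(z) = √(6*z + z) = √(7*z) = √7*√z)
369*((18/133 + (-59 + 72)/100) + x(11)) = 369*((18/133 + (-59 + 72)/100) + √7*√11) = 369*((18*(1/133) + 13*(1/100)) + √77) = 369*((18/133 + 13/100) + √77) = 369*(3529/13300 + √77) = 1302201/13300 + 369*√77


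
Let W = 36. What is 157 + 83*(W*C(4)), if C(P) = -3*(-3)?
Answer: 27049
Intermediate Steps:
C(P) = 9
157 + 83*(W*C(4)) = 157 + 83*(36*9) = 157 + 83*324 = 157 + 26892 = 27049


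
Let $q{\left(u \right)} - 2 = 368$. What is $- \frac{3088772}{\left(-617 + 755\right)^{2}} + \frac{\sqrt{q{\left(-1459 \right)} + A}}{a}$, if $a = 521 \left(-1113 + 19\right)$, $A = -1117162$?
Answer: $- \frac{772193}{4761} - \frac{3 i \sqrt{31022}}{284987} \approx -162.19 - 0.0018541 i$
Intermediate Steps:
$q{\left(u \right)} = 370$ ($q{\left(u \right)} = 2 + 368 = 370$)
$a = -569974$ ($a = 521 \left(-1094\right) = -569974$)
$- \frac{3088772}{\left(-617 + 755\right)^{2}} + \frac{\sqrt{q{\left(-1459 \right)} + A}}{a} = - \frac{3088772}{\left(-617 + 755\right)^{2}} + \frac{\sqrt{370 - 1117162}}{-569974} = - \frac{3088772}{138^{2}} + \sqrt{-1116792} \left(- \frac{1}{569974}\right) = - \frac{3088772}{19044} + 6 i \sqrt{31022} \left(- \frac{1}{569974}\right) = \left(-3088772\right) \frac{1}{19044} - \frac{3 i \sqrt{31022}}{284987} = - \frac{772193}{4761} - \frac{3 i \sqrt{31022}}{284987}$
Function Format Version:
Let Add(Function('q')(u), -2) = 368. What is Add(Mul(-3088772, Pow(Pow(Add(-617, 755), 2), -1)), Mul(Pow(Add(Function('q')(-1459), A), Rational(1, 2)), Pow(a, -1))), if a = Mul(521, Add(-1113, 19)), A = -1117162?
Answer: Add(Rational(-772193, 4761), Mul(Rational(-3, 284987), I, Pow(31022, Rational(1, 2)))) ≈ Add(-162.19, Mul(-0.0018541, I))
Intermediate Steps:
Function('q')(u) = 370 (Function('q')(u) = Add(2, 368) = 370)
a = -569974 (a = Mul(521, -1094) = -569974)
Add(Mul(-3088772, Pow(Pow(Add(-617, 755), 2), -1)), Mul(Pow(Add(Function('q')(-1459), A), Rational(1, 2)), Pow(a, -1))) = Add(Mul(-3088772, Pow(Pow(Add(-617, 755), 2), -1)), Mul(Pow(Add(370, -1117162), Rational(1, 2)), Pow(-569974, -1))) = Add(Mul(-3088772, Pow(Pow(138, 2), -1)), Mul(Pow(-1116792, Rational(1, 2)), Rational(-1, 569974))) = Add(Mul(-3088772, Pow(19044, -1)), Mul(Mul(6, I, Pow(31022, Rational(1, 2))), Rational(-1, 569974))) = Add(Mul(-3088772, Rational(1, 19044)), Mul(Rational(-3, 284987), I, Pow(31022, Rational(1, 2)))) = Add(Rational(-772193, 4761), Mul(Rational(-3, 284987), I, Pow(31022, Rational(1, 2))))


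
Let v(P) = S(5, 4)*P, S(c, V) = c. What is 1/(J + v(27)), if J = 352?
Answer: 1/487 ≈ 0.0020534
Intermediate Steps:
v(P) = 5*P
1/(J + v(27)) = 1/(352 + 5*27) = 1/(352 + 135) = 1/487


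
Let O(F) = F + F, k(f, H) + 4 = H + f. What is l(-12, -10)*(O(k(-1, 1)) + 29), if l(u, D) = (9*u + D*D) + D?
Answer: -378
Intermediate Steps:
k(f, H) = -4 + H + f (k(f, H) = -4 + (H + f) = -4 + H + f)
l(u, D) = D + D² + 9*u (l(u, D) = (9*u + D²) + D = (D² + 9*u) + D = D + D² + 9*u)
O(F) = 2*F
l(-12, -10)*(O(k(-1, 1)) + 29) = (-10 + (-10)² + 9*(-12))*(2*(-4 + 1 - 1) + 29) = (-10 + 100 - 108)*(2*(-4) + 29) = -18*(-8 + 29) = -18*21 = -378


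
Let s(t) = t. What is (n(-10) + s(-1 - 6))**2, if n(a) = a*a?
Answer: 8649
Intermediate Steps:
n(a) = a**2
(n(-10) + s(-1 - 6))**2 = ((-10)**2 + (-1 - 6))**2 = (100 - 7)**2 = 93**2 = 8649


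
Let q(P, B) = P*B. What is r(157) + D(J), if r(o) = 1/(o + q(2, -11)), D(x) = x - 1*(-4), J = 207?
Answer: 28486/135 ≈ 211.01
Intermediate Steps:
q(P, B) = B*P
D(x) = 4 + x (D(x) = x + 4 = 4 + x)
r(o) = 1/(-22 + o) (r(o) = 1/(o - 11*2) = 1/(o - 22) = 1/(-22 + o))
r(157) + D(J) = 1/(-22 + 157) + (4 + 207) = 1/135 + 211 = 28486/135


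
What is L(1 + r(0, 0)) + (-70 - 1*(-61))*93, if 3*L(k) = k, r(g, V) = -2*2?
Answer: -838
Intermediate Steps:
r(g, V) = -4
L(k) = k/3
L(1 + r(0, 0)) + (-70 - 1*(-61))*93 = (1 - 4)/3 + (-70 - 1*(-61))*93 = (⅓)*(-3) + (-70 + 61)*93 = -1 - 9*93 = -1 - 837 = -838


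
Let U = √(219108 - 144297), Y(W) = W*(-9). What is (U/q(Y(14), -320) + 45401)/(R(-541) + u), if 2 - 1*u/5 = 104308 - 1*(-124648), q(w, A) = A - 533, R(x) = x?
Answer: -45401/1145311 + √74811/976950283 ≈ -0.039640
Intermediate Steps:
Y(W) = -9*W
U = √74811 ≈ 273.52
q(w, A) = -533 + A
u = -1144770 (u = 10 - 5*(104308 - 1*(-124648)) = 10 - 5*(104308 + 124648) = 10 - 5*228956 = 10 - 1144780 = -1144770)
(U/q(Y(14), -320) + 45401)/(R(-541) + u) = (√74811/(-533 - 320) + 45401)/(-541 - 1144770) = (√74811/(-853) + 45401)/(-1145311) = (√74811*(-1/853) + 45401)*(-1/1145311) = (-√74811/853 + 45401)*(-1/1145311) = (45401 - √74811/853)*(-1/1145311) = -45401/1145311 + √74811/976950283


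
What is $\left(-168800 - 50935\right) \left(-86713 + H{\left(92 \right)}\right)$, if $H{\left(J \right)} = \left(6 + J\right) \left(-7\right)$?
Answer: $19204619265$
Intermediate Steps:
$H{\left(J \right)} = -42 - 7 J$
$\left(-168800 - 50935\right) \left(-86713 + H{\left(92 \right)}\right) = \left(-168800 - 50935\right) \left(-86713 - 686\right) = - 219735 \left(-86713 - 686\right) = \left(-219735\right) \left(-87399\right) = 19204619265$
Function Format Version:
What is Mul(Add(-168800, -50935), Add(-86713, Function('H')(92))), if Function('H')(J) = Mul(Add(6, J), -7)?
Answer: 19204619265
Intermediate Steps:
Function('H')(J) = Add(-42, Mul(-7, J))
Mul(Add(-168800, -50935), Add(-86713, Function('H')(92))) = Mul(Add(-168800, -50935), Add(-86713, Add(-42, Mul(-7, 92)))) = Mul(-219735, Add(-86713, Add(-42, -644))) = Mul(-219735, Add(-86713, -686)) = Mul(-219735, -87399) = 19204619265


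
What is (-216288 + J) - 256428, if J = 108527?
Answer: -364189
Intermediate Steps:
(-216288 + J) - 256428 = (-216288 + 108527) - 256428 = -107761 - 256428 = -364189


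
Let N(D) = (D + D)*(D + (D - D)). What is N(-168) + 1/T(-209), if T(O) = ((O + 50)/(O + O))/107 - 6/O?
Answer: 81499190/1443 ≈ 56479.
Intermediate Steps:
T(O) = -6/O + (50 + O)/(214*O) (T(O) = ((50 + O)/((2*O)))*(1/107) - 6/O = ((50 + O)*(1/(2*O)))*(1/107) - 6/O = ((50 + O)/(2*O))*(1/107) - 6/O = (50 + O)/(214*O) - 6/O = -6/O + (50 + O)/(214*O))
N(D) = 2*D² (N(D) = (2*D)*(D + 0) = (2*D)*D = 2*D²)
N(-168) + 1/T(-209) = 2*(-168)² + 1/((1/214)*(-1234 - 209)/(-209)) = 2*28224 + 1/((1/214)*(-1/209)*(-1443)) = 56448 + 1/(1443/44726) = 56448 + 44726/1443 = 81499190/1443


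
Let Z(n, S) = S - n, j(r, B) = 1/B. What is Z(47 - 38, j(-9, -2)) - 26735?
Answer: -53489/2 ≈ -26745.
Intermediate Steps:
Z(47 - 38, j(-9, -2)) - 26735 = (1/(-2) - (47 - 38)) - 26735 = (-½ - 1*9) - 26735 = (-½ - 9) - 26735 = -19/2 - 26735 = -53489/2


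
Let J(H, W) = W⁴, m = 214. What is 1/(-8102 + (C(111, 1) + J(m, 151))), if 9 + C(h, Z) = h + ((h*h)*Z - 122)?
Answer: 1/519889800 ≈ 1.9235e-9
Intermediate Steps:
C(h, Z) = -131 + h + Z*h² (C(h, Z) = -9 + (h + ((h*h)*Z - 122)) = -9 + (h + (h²*Z - 122)) = -9 + (h + (Z*h² - 122)) = -9 + (h + (-122 + Z*h²)) = -9 + (-122 + h + Z*h²) = -131 + h + Z*h²)
1/(-8102 + (C(111, 1) + J(m, 151))) = 1/(-8102 + ((-131 + 111 + 1*111²) + 151⁴)) = 1/(-8102 + ((-131 + 111 + 1*12321) + 519885601)) = 1/(-8102 + ((-131 + 111 + 12321) + 519885601)) = 1/(-8102 + (12301 + 519885601)) = 1/(-8102 + 519897902) = 1/519889800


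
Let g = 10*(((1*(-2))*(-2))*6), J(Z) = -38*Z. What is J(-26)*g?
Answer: 237120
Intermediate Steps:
g = 240 (g = 10*(-2*(-2)*6) = 10*(4*6) = 10*24 = 240)
J(-26)*g = -38*(-26)*240 = 988*240 = 237120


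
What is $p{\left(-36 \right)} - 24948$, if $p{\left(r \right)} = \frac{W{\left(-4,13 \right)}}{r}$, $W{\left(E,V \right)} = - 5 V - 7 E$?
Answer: $- \frac{898091}{36} \approx -24947.0$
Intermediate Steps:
$W{\left(E,V \right)} = - 7 E - 5 V$
$p{\left(r \right)} = - \frac{37}{r}$ ($p{\left(r \right)} = \frac{\left(-7\right) \left(-4\right) - 65}{r} = \frac{28 - 65}{r} = - \frac{37}{r}$)
$p{\left(-36 \right)} - 24948 = - \frac{37}{-36} - 24948 = \left(-37\right) \left(- \frac{1}{36}\right) - 24948 = \frac{37}{36} - 24948 = - \frac{898091}{36}$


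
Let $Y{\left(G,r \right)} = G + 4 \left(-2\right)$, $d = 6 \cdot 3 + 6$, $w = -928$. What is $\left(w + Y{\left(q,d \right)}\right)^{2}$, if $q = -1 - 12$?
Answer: $900601$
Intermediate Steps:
$q = -13$ ($q = -1 - 12 = -13$)
$d = 24$ ($d = 18 + 6 = 24$)
$Y{\left(G,r \right)} = -8 + G$ ($Y{\left(G,r \right)} = G - 8 = -8 + G$)
$\left(w + Y{\left(q,d \right)}\right)^{2} = \left(-928 - 21\right)^{2} = \left(-949\right)^{2} = 900601$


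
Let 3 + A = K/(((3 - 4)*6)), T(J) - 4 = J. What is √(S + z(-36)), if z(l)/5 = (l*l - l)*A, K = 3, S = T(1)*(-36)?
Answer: 9*I*√290 ≈ 153.26*I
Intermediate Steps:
T(J) = 4 + J
S = -180 (S = (4 + 1)*(-36) = 5*(-36) = -180)
A = -7/2 (A = -3 + 3/(((3 - 4)*6)) = -3 + 3/((-1*6)) = -3 + 3/(-6) = -3 + 3*(-⅙) = -3 - ½ = -7/2 ≈ -3.5000)
z(l) = -35*l²/2 + 35*l/2 (z(l) = 5*((l*l - l)*(-7/2)) = 5*((l² - l)*(-7/2)) = 5*(-7*l²/2 + 7*l/2) = -35*l²/2 + 35*l/2)
√(S + z(-36)) = √(-180 + (35/2)*(-36)*(1 - 1*(-36))) = √(-180 + (35/2)*(-36)*(1 + 36)) = √(-180 + (35/2)*(-36)*37) = √(-180 - 23310) = √(-23490) = 9*I*√290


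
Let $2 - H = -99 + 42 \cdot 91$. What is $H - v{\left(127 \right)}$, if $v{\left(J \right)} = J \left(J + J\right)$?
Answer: $-35979$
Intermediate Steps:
$v{\left(J \right)} = 2 J^{2}$ ($v{\left(J \right)} = J 2 J = 2 J^{2}$)
$H = -3721$ ($H = 2 - \left(-99 + 42 \cdot 91\right) = 2 - \left(-99 + 3822\right) = 2 - 3723 = -3721$)
$H - v{\left(127 \right)} = -3721 - 2 \cdot 127^{2} = -3721 - 2 \cdot 16129 = -3721 - 32258 = -35979$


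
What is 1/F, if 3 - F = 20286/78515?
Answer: 78515/215259 ≈ 0.36475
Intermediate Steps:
F = 215259/78515 (F = 3 - 20286/78515 = 215259/78515 ≈ 2.7416)
1/F = 1/(215259/78515) = 78515/215259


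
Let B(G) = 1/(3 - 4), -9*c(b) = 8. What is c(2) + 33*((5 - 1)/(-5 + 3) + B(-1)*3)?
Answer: -1493/9 ≈ -165.89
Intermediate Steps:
c(b) = -8/9 (c(b) = -⅑*8 = -8/9)
B(G) = -1 (B(G) = 1/(-1) = -1)
c(2) + 33*((5 - 1)/(-5 + 3) + B(-1)*3) = -8/9 + 33*((5 - 1)/(-5 + 3) - 1*3) = -8/9 + 33*(4/(-2) - 3) = -8/9 + 33*(4*(-½) - 3) = -8/9 + 33*(-2 - 3) = -8/9 + 33*(-5) = -8/9 - 165 = -1493/9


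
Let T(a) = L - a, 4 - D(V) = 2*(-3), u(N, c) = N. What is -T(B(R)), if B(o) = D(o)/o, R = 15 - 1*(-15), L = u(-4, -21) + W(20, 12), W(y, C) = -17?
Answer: 64/3 ≈ 21.333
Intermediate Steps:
D(V) = 10 (D(V) = 4 - 2*(-3) = 4 - 1*(-6) = 4 + 6 = 10)
L = -21 (L = -4 - 17 = -21)
R = 30 (R = 15 + 15 = 30)
B(o) = 10/o
T(a) = -21 - a
-T(B(R)) = -(-21 - 10/30) = -(-21 - 1*1/3) = -(-21 - 1/3) = -1*(-64/3) = 64/3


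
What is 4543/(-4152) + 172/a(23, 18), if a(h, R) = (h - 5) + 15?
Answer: 188075/45672 ≈ 4.1180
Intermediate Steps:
a(h, R) = 10 + h (a(h, R) = (-5 + h) + 15 = 10 + h)
4543/(-4152) + 172/a(23, 18) = 4543/(-4152) + 172/(10 + 23) = 4543*(-1/4152) + 172/33 = -4543/4152 + 172*(1/33) = -4543/4152 + 172/33 = 188075/45672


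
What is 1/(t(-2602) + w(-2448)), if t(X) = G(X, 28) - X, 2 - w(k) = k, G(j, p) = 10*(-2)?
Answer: 1/5032 ≈ 0.00019873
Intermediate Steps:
G(j, p) = -20
w(k) = 2 - k
t(X) = -20 - X
1/(t(-2602) + w(-2448)) = 1/((-20 - 1*(-2602)) + (2 - 1*(-2448))) = 1/((-20 + 2602) + (2 + 2448)) = 1/(2582 + 2450) = 1/5032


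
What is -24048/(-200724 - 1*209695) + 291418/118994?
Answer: 61232525927/24418699243 ≈ 2.5076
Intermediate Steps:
-24048/(-200724 - 1*209695) + 291418/118994 = -24048/(-200724 - 209695) + 291418*(1/118994) = -24048/(-410419) + 145709/59497 = -24048*(-1/410419) + 145709/59497 = 24048/410419 + 145709/59497 = 61232525927/24418699243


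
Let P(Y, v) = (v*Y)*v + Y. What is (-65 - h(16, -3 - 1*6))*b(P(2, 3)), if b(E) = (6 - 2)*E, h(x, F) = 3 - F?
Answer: -6160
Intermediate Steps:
P(Y, v) = Y + Y*v² (P(Y, v) = (Y*v)*v + Y = Y*v² + Y = Y + Y*v²)
b(E) = 4*E
(-65 - h(16, -3 - 1*6))*b(P(2, 3)) = (-65 - (3 - (-3 - 1*6)))*(4*(2*(1 + 3²))) = (-65 - (3 - (-3 - 6)))*(4*(2*(1 + 9))) = (-65 - (3 - 1*(-9)))*(4*(2*10)) = (-65 - (3 + 9))*(4*20) = (-65 - 1*12)*80 = (-65 - 12)*80 = -77*80 = -6160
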